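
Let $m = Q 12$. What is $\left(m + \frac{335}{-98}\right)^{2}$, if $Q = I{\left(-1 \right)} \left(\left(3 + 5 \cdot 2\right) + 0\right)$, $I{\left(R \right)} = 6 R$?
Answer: $\frac{8475595969}{9604} \approx 8.8251 \cdot 10^{5}$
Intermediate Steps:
$Q = -78$ ($Q = 6 \left(-1\right) \left(\left(3 + 5 \cdot 2\right) + 0\right) = - 6 \left(\left(3 + 10\right) + 0\right) = - 6 \left(13 + 0\right) = \left(-6\right) 13 = -78$)
$m = -936$ ($m = \left(-78\right) 12 = -936$)
$\left(m + \frac{335}{-98}\right)^{2} = \left(-936 + \frac{335}{-98}\right)^{2} = \left(-936 + 335 \left(- \frac{1}{98}\right)\right)^{2} = \left(-936 - \frac{335}{98}\right)^{2} = \left(- \frac{92063}{98}\right)^{2} = \frac{8475595969}{9604}$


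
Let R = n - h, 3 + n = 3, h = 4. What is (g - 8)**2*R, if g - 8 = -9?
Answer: -324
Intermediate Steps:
g = -1 (g = 8 - 9 = -1)
n = 0 (n = -3 + 3 = 0)
R = -4 (R = 0 - 1*4 = 0 - 4 = -4)
(g - 8)**2*R = (-1 - 8)**2*(-4) = (-9)**2*(-4) = 81*(-4) = -324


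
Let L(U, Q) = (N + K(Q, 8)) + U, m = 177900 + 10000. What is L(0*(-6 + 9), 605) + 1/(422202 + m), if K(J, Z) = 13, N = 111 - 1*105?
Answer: 11591939/610102 ≈ 19.000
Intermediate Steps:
N = 6 (N = 111 - 105 = 6)
m = 187900
L(U, Q) = 19 + U (L(U, Q) = (6 + 13) + U = 19 + U)
L(0*(-6 + 9), 605) + 1/(422202 + m) = (19 + 0*(-6 + 9)) + 1/(422202 + 187900) = (19 + 0*3) + 1/610102 = (19 + 0) + 1/610102 = 19 + 1/610102 = 11591939/610102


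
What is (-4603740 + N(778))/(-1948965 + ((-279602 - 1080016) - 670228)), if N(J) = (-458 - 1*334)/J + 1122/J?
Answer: 1790854695/1547757479 ≈ 1.1571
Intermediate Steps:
N(J) = 330/J (N(J) = (-458 - 334)/J + 1122/J = -792/J + 1122/J = 330/J)
(-4603740 + N(778))/(-1948965 + ((-279602 - 1080016) - 670228)) = (-4603740 + 330/778)/(-1948965 + ((-279602 - 1080016) - 670228)) = (-4603740 + 330*(1/778))/(-1948965 + (-1359618 - 670228)) = (-4603740 + 165/389)/(-1948965 - 2029846) = -1790854695/389/(-3978811) = -1790854695/389*(-1/3978811) = 1790854695/1547757479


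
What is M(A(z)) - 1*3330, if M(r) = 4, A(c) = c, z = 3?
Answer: -3326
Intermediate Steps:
M(A(z)) - 1*3330 = 4 - 1*3330 = 4 - 3330 = -3326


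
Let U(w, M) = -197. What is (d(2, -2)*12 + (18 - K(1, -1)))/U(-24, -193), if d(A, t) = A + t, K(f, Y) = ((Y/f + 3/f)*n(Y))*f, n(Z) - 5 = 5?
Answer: 2/197 ≈ 0.010152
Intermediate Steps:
n(Z) = 10 (n(Z) = 5 + 5 = 10)
K(f, Y) = f*(30/f + 10*Y/f) (K(f, Y) = ((Y/f + 3/f)*10)*f = ((3/f + Y/f)*10)*f = (30/f + 10*Y/f)*f = f*(30/f + 10*Y/f))
(d(2, -2)*12 + (18 - K(1, -1)))/U(-24, -193) = ((2 - 2)*12 + (18 - (30 + 10*(-1))))/(-197) = (0*12 + (18 - (30 - 10)))*(-1/197) = (0 + (18 - 1*20))*(-1/197) = (0 + (18 - 20))*(-1/197) = (0 - 2)*(-1/197) = -2*(-1/197) = 2/197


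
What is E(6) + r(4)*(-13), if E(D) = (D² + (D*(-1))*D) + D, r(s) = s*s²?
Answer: -826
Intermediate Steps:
r(s) = s³
E(D) = D (E(D) = (D² + (-D)*D) + D = (D² - D²) + D = 0 + D = D)
E(6) + r(4)*(-13) = 6 + 4³*(-13) = 6 + 64*(-13) = 6 - 832 = -826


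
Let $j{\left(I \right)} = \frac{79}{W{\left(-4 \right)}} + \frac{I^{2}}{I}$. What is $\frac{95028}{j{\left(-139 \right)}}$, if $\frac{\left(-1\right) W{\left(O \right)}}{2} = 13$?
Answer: $- \frac{823576}{1231} \approx -669.03$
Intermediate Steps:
$W{\left(O \right)} = -26$ ($W{\left(O \right)} = \left(-2\right) 13 = -26$)
$j{\left(I \right)} = - \frac{79}{26} + I$ ($j{\left(I \right)} = \frac{79}{-26} + \frac{I^{2}}{I} = 79 \left(- \frac{1}{26}\right) + I = - \frac{79}{26} + I$)
$\frac{95028}{j{\left(-139 \right)}} = \frac{95028}{- \frac{79}{26} - 139} = \frac{95028}{- \frac{3693}{26}} = 95028 \left(- \frac{26}{3693}\right) = - \frac{823576}{1231}$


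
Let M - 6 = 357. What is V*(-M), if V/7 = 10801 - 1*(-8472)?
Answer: -48972693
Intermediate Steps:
M = 363 (M = 6 + 357 = 363)
V = 134911 (V = 7*(10801 - 1*(-8472)) = 7*(10801 + 8472) = 7*19273 = 134911)
V*(-M) = 134911*(-1*363) = 134911*(-363) = -48972693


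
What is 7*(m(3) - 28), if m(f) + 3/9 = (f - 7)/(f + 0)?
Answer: -623/3 ≈ -207.67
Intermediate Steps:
m(f) = -⅓ + (-7 + f)/f (m(f) = -⅓ + (f - 7)/(f + 0) = -⅓ + (-7 + f)/f)
7*(m(3) - 28) = 7*((⅔ - 7/3) - 28) = 7*(-5/3 - 28) = 7*(-89/3) = -623/3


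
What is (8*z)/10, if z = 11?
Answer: 44/5 ≈ 8.8000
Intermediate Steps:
(8*z)/10 = (8*11)/10 = 88*(⅒) = 44/5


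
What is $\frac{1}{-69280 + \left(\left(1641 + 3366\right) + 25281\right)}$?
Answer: $- \frac{1}{38992} \approx -2.5646 \cdot 10^{-5}$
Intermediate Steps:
$\frac{1}{-69280 + \left(\left(1641 + 3366\right) + 25281\right)} = \frac{1}{-69280 + \left(5007 + 25281\right)} = \frac{1}{-69280 + 30288} = \frac{1}{-38992} = - \frac{1}{38992}$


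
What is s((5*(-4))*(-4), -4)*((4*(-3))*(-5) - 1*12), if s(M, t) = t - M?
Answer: -4032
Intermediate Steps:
s((5*(-4))*(-4), -4)*((4*(-3))*(-5) - 1*12) = (-4 - 5*(-4)*(-4))*((4*(-3))*(-5) - 1*12) = (-4 - (-20)*(-4))*(-12*(-5) - 12) = (-4 - 1*80)*(60 - 12) = (-4 - 80)*48 = -84*48 = -4032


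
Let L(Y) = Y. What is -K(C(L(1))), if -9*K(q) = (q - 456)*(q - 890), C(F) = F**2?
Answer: 404495/9 ≈ 44944.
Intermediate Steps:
K(q) = -(-890 + q)*(-456 + q)/9 (K(q) = -(q - 456)*(q - 890)/9 = -(-456 + q)*(-890 + q)/9 = -(-890 + q)*(-456 + q)/9)
-K(C(L(1))) = -(-135280/3 - (1**2)**2/9 + (1346/9)*1**2) = -(-135280/3 - 1/9*1**2 + (1346/9)*1) = -(-135280/3 - 1/9*1 + 1346/9) = -(-135280/3 - 1/9 + 1346/9) = -1*(-404495/9) = 404495/9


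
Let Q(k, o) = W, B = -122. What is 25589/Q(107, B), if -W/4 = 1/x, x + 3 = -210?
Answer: 5450457/4 ≈ 1.3626e+6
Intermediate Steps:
x = -213 (x = -3 - 210 = -213)
W = 4/213 (W = -4/(-213) = -4*(-1/213) = 4/213 ≈ 0.018779)
Q(k, o) = 4/213
25589/Q(107, B) = 25589/(4/213) = 25589*(213/4) = 5450457/4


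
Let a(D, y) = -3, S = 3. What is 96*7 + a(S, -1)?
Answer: 669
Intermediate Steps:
96*7 + a(S, -1) = 96*7 - 3 = 672 - 3 = 669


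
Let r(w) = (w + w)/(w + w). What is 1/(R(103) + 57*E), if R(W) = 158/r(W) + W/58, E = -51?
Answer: -58/159339 ≈ -0.00036400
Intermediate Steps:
r(w) = 1 (r(w) = (2*w)/((2*w)) = (2*w)*(1/(2*w)) = 1)
R(W) = 158 + W/58 (R(W) = 158/1 + W/58 = 158*1 + W*(1/58) = 158 + W/58)
1/(R(103) + 57*E) = 1/((158 + (1/58)*103) + 57*(-51)) = 1/((158 + 103/58) - 2907) = 1/(9267/58 - 2907) = 1/(-159339/58) = -58/159339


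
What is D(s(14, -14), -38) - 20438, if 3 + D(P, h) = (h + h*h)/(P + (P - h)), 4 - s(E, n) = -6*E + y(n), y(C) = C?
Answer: -2472658/121 ≈ -20435.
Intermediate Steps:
s(E, n) = 4 - n + 6*E (s(E, n) = 4 - (-6*E + n) = 4 - (n - 6*E) = 4 + (-n + 6*E) = 4 - n + 6*E)
D(P, h) = -3 + (h + h²)/(-h + 2*P) (D(P, h) = -3 + (h + h*h)/(P + (P - h)) = -3 + (h + h²)/(-h + 2*P))
D(s(14, -14), -38) - 20438 = ((-38)² - 6*(4 - 1*(-14) + 6*14) + 4*(-38))/(-1*(-38) + 2*(4 - 1*(-14) + 6*14)) - 20438 = (1444 - 6*(4 + 14 + 84) - 152)/(38 + 2*(4 + 14 + 84)) - 20438 = (1444 - 6*102 - 152)/(38 + 2*102) - 20438 = (1444 - 612 - 152)/(38 + 204) - 20438 = 680/242 - 20438 = (1/242)*680 - 20438 = 340/121 - 20438 = -2472658/121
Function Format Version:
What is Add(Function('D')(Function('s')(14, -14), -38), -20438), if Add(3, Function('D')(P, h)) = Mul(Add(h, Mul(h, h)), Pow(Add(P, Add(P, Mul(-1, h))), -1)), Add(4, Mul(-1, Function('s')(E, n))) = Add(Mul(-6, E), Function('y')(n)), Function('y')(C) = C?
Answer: Rational(-2472658, 121) ≈ -20435.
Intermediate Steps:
Function('s')(E, n) = Add(4, Mul(-1, n), Mul(6, E)) (Function('s')(E, n) = Add(4, Mul(-1, Add(Mul(-6, E), n))) = Add(4, Mul(-1, Add(n, Mul(-6, E)))) = Add(4, Add(Mul(-1, n), Mul(6, E))) = Add(4, Mul(-1, n), Mul(6, E)))
Function('D')(P, h) = Add(-3, Mul(Pow(Add(Mul(-1, h), Mul(2, P)), -1), Add(h, Pow(h, 2)))) (Function('D')(P, h) = Add(-3, Mul(Add(h, Mul(h, h)), Pow(Add(P, Add(P, Mul(-1, h))), -1))) = Add(-3, Mul(Add(h, Pow(h, 2)), Pow(Add(Mul(-1, h), Mul(2, P)), -1))) = Add(-3, Mul(Pow(Add(Mul(-1, h), Mul(2, P)), -1), Add(h, Pow(h, 2)))))
Add(Function('D')(Function('s')(14, -14), -38), -20438) = Add(Mul(Pow(Add(Mul(-1, -38), Mul(2, Add(4, Mul(-1, -14), Mul(6, 14)))), -1), Add(Pow(-38, 2), Mul(-6, Add(4, Mul(-1, -14), Mul(6, 14))), Mul(4, -38))), -20438) = Add(Mul(Pow(Add(38, Mul(2, Add(4, 14, 84))), -1), Add(1444, Mul(-6, Add(4, 14, 84)), -152)), -20438) = Add(Mul(Pow(Add(38, Mul(2, 102)), -1), Add(1444, Mul(-6, 102), -152)), -20438) = Add(Mul(Pow(Add(38, 204), -1), Add(1444, -612, -152)), -20438) = Add(Mul(Pow(242, -1), 680), -20438) = Add(Mul(Rational(1, 242), 680), -20438) = Add(Rational(340, 121), -20438) = Rational(-2472658, 121)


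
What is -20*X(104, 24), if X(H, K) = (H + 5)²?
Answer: -237620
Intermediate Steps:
X(H, K) = (5 + H)²
-20*X(104, 24) = -20*(5 + 104)² = -20*109² = -20*11881 = -237620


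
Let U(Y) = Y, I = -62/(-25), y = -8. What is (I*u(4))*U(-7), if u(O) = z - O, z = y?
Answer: 5208/25 ≈ 208.32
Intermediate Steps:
z = -8
I = 62/25 (I = -62*(-1/25) = 62/25 ≈ 2.4800)
u(O) = -8 - O
(I*u(4))*U(-7) = (62*(-8 - 1*4)/25)*(-7) = (62*(-8 - 4)/25)*(-7) = ((62/25)*(-12))*(-7) = -744/25*(-7) = 5208/25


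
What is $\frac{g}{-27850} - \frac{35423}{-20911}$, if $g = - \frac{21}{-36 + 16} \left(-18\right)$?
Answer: $\frac{9869257679}{5823713500} \approx 1.6947$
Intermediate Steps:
$g = - \frac{189}{10}$ ($g = - \frac{21}{-20} \left(-18\right) = \left(-21\right) \left(- \frac{1}{20}\right) \left(-18\right) = \frac{21}{20} \left(-18\right) = - \frac{189}{10} \approx -18.9$)
$\frac{g}{-27850} - \frac{35423}{-20911} = - \frac{189}{10 \left(-27850\right)} - \frac{35423}{-20911} = \left(- \frac{189}{10}\right) \left(- \frac{1}{27850}\right) - - \frac{35423}{20911} = \frac{189}{278500} + \frac{35423}{20911} = \frac{9869257679}{5823713500}$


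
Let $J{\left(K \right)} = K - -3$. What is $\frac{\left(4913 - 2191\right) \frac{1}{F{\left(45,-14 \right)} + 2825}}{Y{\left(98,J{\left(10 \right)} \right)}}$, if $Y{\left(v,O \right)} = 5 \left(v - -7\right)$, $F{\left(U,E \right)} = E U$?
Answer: $\frac{2722}{1152375} \approx 0.0023621$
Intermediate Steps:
$J{\left(K \right)} = 3 + K$ ($J{\left(K \right)} = K + 3 = 3 + K$)
$Y{\left(v,O \right)} = 35 + 5 v$ ($Y{\left(v,O \right)} = 5 \left(v + 7\right) = 5 \left(7 + v\right) = 35 + 5 v$)
$\frac{\left(4913 - 2191\right) \frac{1}{F{\left(45,-14 \right)} + 2825}}{Y{\left(98,J{\left(10 \right)} \right)}} = \frac{\left(4913 - 2191\right) \frac{1}{\left(-14\right) 45 + 2825}}{35 + 5 \cdot 98} = \frac{2722 \frac{1}{-630 + 2825}}{35 + 490} = \frac{2722 \cdot \frac{1}{2195}}{525} = 2722 \cdot \frac{1}{2195} \cdot \frac{1}{525} = \frac{2722}{2195} \cdot \frac{1}{525} = \frac{2722}{1152375}$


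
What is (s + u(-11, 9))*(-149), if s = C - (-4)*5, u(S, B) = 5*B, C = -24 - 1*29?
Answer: -1788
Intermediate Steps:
C = -53 (C = -24 - 29 = -53)
s = -33 (s = -53 - (-4)*5 = -53 - 1*(-20) = -53 + 20 = -33)
(s + u(-11, 9))*(-149) = (-33 + 5*9)*(-149) = (-33 + 45)*(-149) = 12*(-149) = -1788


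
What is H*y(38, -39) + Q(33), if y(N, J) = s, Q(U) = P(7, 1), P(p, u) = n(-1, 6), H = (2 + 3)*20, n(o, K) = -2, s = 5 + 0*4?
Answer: 498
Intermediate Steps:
s = 5 (s = 5 + 0 = 5)
H = 100 (H = 5*20 = 100)
P(p, u) = -2
Q(U) = -2
y(N, J) = 5
H*y(38, -39) + Q(33) = 100*5 - 2 = 500 - 2 = 498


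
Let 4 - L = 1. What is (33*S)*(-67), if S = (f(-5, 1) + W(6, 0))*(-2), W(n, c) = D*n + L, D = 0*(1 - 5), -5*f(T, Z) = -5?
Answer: 17688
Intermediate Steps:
f(T, Z) = 1 (f(T, Z) = -⅕*(-5) = 1)
L = 3 (L = 4 - 1*1 = 4 - 1 = 3)
D = 0 (D = 0*(-4) = 0)
W(n, c) = 3 (W(n, c) = 0*n + 3 = 0 + 3 = 3)
S = -8 (S = (1 + 3)*(-2) = 4*(-2) = -8)
(33*S)*(-67) = (33*(-8))*(-67) = -264*(-67) = 17688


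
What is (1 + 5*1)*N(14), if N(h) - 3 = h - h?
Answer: 18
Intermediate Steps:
N(h) = 3 (N(h) = 3 + (h - h) = 3 + 0 = 3)
(1 + 5*1)*N(14) = (1 + 5*1)*3 = (1 + 5)*3 = 6*3 = 18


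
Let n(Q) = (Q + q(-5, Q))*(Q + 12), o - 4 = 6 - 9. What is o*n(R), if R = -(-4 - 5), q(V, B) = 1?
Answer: 210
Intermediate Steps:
o = 1 (o = 4 + (6 - 9) = 4 - 3 = 1)
R = 9 (R = -1*(-9) = 9)
n(Q) = (1 + Q)*(12 + Q) (n(Q) = (Q + 1)*(Q + 12) = (1 + Q)*(12 + Q))
o*n(R) = 1*(12 + 9² + 13*9) = 1*(12 + 81 + 117) = 1*210 = 210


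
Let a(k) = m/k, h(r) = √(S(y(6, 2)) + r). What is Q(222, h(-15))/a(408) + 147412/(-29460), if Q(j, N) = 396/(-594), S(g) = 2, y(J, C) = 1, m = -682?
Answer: -11565233/2511465 ≈ -4.6050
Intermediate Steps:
h(r) = √(2 + r)
Q(j, N) = -⅔ (Q(j, N) = 396*(-1/594) = -⅔)
a(k) = -682/k
Q(222, h(-15))/a(408) + 147412/(-29460) = -2/(3*((-682/408))) + 147412/(-29460) = -2/(3*((-682*1/408))) + 147412*(-1/29460) = -2/(3*(-341/204)) - 36853/7365 = -⅔*(-204/341) - 36853/7365 = 136/341 - 36853/7365 = -11565233/2511465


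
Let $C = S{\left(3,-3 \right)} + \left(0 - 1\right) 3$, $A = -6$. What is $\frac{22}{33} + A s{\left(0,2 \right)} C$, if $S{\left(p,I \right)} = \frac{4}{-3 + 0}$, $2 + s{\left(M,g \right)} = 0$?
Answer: $- \frac{154}{3} \approx -51.333$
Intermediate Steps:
$s{\left(M,g \right)} = -2$ ($s{\left(M,g \right)} = -2 + 0 = -2$)
$S{\left(p,I \right)} = - \frac{4}{3}$ ($S{\left(p,I \right)} = \frac{4}{-3} = 4 \left(- \frac{1}{3}\right) = - \frac{4}{3}$)
$C = - \frac{13}{3}$ ($C = - \frac{4}{3} + \left(0 - 1\right) 3 = - \frac{4}{3} - 3 = - \frac{13}{3} \approx -4.3333$)
$\frac{22}{33} + A s{\left(0,2 \right)} C = \frac{22}{33} + \left(-6\right) \left(-2\right) \left(- \frac{13}{3}\right) = 22 \cdot \frac{1}{33} + 12 \left(- \frac{13}{3}\right) = \frac{2}{3} - 52 = - \frac{154}{3}$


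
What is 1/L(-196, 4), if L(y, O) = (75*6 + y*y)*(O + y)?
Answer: -1/7462272 ≈ -1.3401e-7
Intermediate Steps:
L(y, O) = (450 + y**2)*(O + y)
1/L(-196, 4) = 1/((-196)**3 + 450*4 + 450*(-196) + 4*(-196)**2) = 1/(-7529536 + 1800 - 88200 + 4*38416) = 1/(-7529536 + 1800 - 88200 + 153664) = 1/(-7462272) = -1/7462272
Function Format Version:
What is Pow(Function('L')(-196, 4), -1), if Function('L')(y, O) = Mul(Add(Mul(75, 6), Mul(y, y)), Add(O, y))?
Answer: Rational(-1, 7462272) ≈ -1.3401e-7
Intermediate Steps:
Function('L')(y, O) = Mul(Add(450, Pow(y, 2)), Add(O, y))
Pow(Function('L')(-196, 4), -1) = Pow(Add(Pow(-196, 3), Mul(450, 4), Mul(450, -196), Mul(4, Pow(-196, 2))), -1) = Pow(Add(-7529536, 1800, -88200, Mul(4, 38416)), -1) = Pow(Add(-7529536, 1800, -88200, 153664), -1) = Pow(-7462272, -1) = Rational(-1, 7462272)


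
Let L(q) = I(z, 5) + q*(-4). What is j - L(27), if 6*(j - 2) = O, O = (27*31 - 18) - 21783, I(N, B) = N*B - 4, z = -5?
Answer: -3355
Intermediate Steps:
I(N, B) = -4 + B*N (I(N, B) = B*N - 4 = -4 + B*N)
O = -20964 (O = (837 - 18) - 21783 = 819 - 21783 = -20964)
j = -3492 (j = 2 + (1/6)*(-20964) = 2 - 3494 = -3492)
L(q) = -29 - 4*q (L(q) = (-4 + 5*(-5)) + q*(-4) = (-4 - 25) - 4*q = -29 - 4*q)
j - L(27) = -3492 - (-29 - 4*27) = -3492 - (-29 - 108) = -3492 - 1*(-137) = -3492 + 137 = -3355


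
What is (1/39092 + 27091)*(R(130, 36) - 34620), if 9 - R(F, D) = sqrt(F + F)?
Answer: -36654480960903/39092 - 1059041373*sqrt(65)/19546 ≈ -9.3808e+8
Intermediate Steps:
R(F, D) = 9 - sqrt(2)*sqrt(F) (R(F, D) = 9 - sqrt(F + F) = 9 - sqrt(2*F) = 9 - sqrt(2)*sqrt(F))
(1/39092 + 27091)*(R(130, 36) - 34620) = (1/39092 + 27091)*((9 - sqrt(2)*sqrt(130)) - 34620) = (1/39092 + 27091)*((9 - 2*sqrt(65)) - 34620) = 1059041373*(-34611 - 2*sqrt(65))/39092 = -36654480960903/39092 - 1059041373*sqrt(65)/19546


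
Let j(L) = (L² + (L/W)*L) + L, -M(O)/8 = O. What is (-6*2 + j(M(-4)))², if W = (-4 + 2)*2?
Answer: 620944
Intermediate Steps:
M(O) = -8*O
W = -4 (W = -2*2 = -4)
j(L) = L + 3*L²/4 (j(L) = (L² + (L/(-4))*L) + L = (L² + (L*(-¼))*L) + L = (L² + (-L/4)*L) + L = (L² - L²/4) + L = 3*L²/4 + L = L + 3*L²/4)
(-6*2 + j(M(-4)))² = (-6*2 + (-8*(-4))*(4 + 3*(-8*(-4)))/4)² = (-12 + (¼)*32*(4 + 3*32))² = (-12 + (¼)*32*(4 + 96))² = (-12 + (¼)*32*100)² = (-12 + 800)² = 788² = 620944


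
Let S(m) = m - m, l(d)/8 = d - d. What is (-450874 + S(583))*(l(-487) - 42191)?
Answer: 19022824934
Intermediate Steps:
l(d) = 0 (l(d) = 8*(d - d) = 8*0 = 0)
S(m) = 0
(-450874 + S(583))*(l(-487) - 42191) = (-450874 + 0)*(0 - 42191) = -450874*(-42191) = 19022824934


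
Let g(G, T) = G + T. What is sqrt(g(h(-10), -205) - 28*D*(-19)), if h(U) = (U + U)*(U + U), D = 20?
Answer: sqrt(10835) ≈ 104.09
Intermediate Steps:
h(U) = 4*U**2 (h(U) = (2*U)*(2*U) = 4*U**2)
sqrt(g(h(-10), -205) - 28*D*(-19)) = sqrt((4*(-10)**2 - 205) - 28*20*(-19)) = sqrt((4*100 - 205) - 560*(-19)) = sqrt((400 - 205) + 10640) = sqrt(195 + 10640) = sqrt(10835)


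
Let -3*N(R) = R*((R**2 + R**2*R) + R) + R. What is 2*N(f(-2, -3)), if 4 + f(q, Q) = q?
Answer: -740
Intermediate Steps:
f(q, Q) = -4 + q
N(R) = -R/3 - R*(R + R**2 + R**3)/3 (N(R) = -(R*((R**2 + R**2*R) + R) + R)/3 = -(R*((R**2 + R**3) + R) + R)/3 = -(R*(R + R**2 + R**3) + R)/3 = -(R + R*(R + R**2 + R**3))/3 = -R/3 - R*(R + R**2 + R**3)/3)
2*N(f(-2, -3)) = 2*(-(-4 - 2)*(1 + (-4 - 2) + (-4 - 2)**2 + (-4 - 2)**3)/3) = 2*(-1/3*(-6)*(1 - 6 + (-6)**2 + (-6)**3)) = 2*(-1/3*(-6)*(1 - 6 + 36 - 216)) = 2*(-1/3*(-6)*(-185)) = 2*(-370) = -740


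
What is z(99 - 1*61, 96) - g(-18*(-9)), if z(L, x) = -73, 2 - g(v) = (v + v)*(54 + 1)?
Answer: 17745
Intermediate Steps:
g(v) = 2 - 110*v (g(v) = 2 - (v + v)*(54 + 1) = 2 - 2*v*55 = 2 - 110*v)
z(99 - 1*61, 96) - g(-18*(-9)) = -73 - (2 - (-1980)*(-9)) = -73 - (2 - 110*162) = -73 - (2 - 17820) = -73 - 1*(-17818) = -73 + 17818 = 17745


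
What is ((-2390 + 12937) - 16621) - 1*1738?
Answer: -7812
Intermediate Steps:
((-2390 + 12937) - 16621) - 1*1738 = (10547 - 16621) - 1738 = -6074 - 1738 = -7812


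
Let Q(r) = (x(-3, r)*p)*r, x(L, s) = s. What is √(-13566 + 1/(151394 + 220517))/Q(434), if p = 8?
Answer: 5*I*√75056766593135/560413346528 ≈ 7.7296e-5*I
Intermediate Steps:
Q(r) = 8*r² (Q(r) = (r*8)*r = (8*r)*r = 8*r²)
√(-13566 + 1/(151394 + 220517))/Q(434) = √(-13566 + 1/(151394 + 220517))/((8*434²)) = √(-13566 + 1/371911)/((8*188356)) = √(-13566 + 1/371911)/1506848 = √(-5045344625/371911)*(1/1506848) = (5*I*√75056766593135/371911)*(1/1506848) = 5*I*√75056766593135/560413346528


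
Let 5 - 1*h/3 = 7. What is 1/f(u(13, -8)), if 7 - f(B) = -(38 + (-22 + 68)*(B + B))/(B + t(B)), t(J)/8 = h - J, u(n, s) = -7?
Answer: -1/599 ≈ -0.0016694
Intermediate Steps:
h = -6 (h = 15 - 3*7 = 15 - 21 = -6)
t(J) = -48 - 8*J (t(J) = 8*(-6 - J) = -48 - 8*J)
f(B) = 7 + (38 + 92*B)/(-48 - 7*B) (f(B) = 7 - (-1)*(38 + (-22 + 68)*(B + B))/(B + (-48 - 8*B)) = 7 - (-1)*(38 + 46*(2*B))/(-48 - 7*B) = 7 - (-1)*(38 + 92*B)/(-48 - 7*B) = 7 + (38 + 92*B)/(-48 - 7*B))
1/f(u(13, -8)) = 1/((298 - 43*(-7))/(48 + 7*(-7))) = 1/((298 + 301)/(48 - 49)) = 1/(599/(-1)) = 1/(-1*599) = 1/(-599) = -1/599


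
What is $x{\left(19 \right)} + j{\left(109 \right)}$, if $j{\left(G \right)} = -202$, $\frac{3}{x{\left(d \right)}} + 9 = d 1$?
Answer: $- \frac{2017}{10} \approx -201.7$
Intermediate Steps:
$x{\left(d \right)} = \frac{3}{-9 + d}$ ($x{\left(d \right)} = \frac{3}{-9 + d 1} = \frac{3}{-9 + d}$)
$x{\left(19 \right)} + j{\left(109 \right)} = \frac{3}{-9 + 19} - 202 = \frac{3}{10} - 202 = - \frac{2017}{10}$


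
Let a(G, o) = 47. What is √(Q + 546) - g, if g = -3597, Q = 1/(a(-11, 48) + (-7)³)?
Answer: 3597 + √11959510/148 ≈ 3620.4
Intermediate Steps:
Q = -1/296 (Q = 1/(47 + (-7)³) = 1/(47 - 343) = 1/(-296) = -1/296 ≈ -0.0033784)
√(Q + 546) - g = √(-1/296 + 546) - 1*(-3597) = √(161615/296) + 3597 = √11959510/148 + 3597 = 3597 + √11959510/148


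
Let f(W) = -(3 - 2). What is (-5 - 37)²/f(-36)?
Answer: -1764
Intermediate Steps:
f(W) = -1 (f(W) = -1*1 = -1)
(-5 - 37)²/f(-36) = (-5 - 37)²/(-1) = (-42)²*(-1) = 1764*(-1) = -1764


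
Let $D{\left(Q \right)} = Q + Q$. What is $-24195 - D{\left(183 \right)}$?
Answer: $-24561$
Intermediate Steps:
$D{\left(Q \right)} = 2 Q$
$-24195 - D{\left(183 \right)} = -24195 - 2 \cdot 183 = -24195 - 366 = -24561$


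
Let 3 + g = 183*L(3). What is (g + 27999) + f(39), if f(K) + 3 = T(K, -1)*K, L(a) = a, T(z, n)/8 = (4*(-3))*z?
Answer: -117474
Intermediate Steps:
T(z, n) = -96*z (T(z, n) = 8*((4*(-3))*z) = 8*(-12*z) = -96*z)
g = 546 (g = -3 + 183*3 = -3 + 549 = 546)
f(K) = -3 - 96*K**2 (f(K) = -3 + (-96*K)*K = -3 - 96*K**2)
(g + 27999) + f(39) = (546 + 27999) + (-3 - 96*39**2) = 28545 + (-3 - 96*1521) = 28545 + (-3 - 146016) = 28545 - 146019 = -117474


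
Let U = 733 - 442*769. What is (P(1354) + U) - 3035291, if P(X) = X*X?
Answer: -1541140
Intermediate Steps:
P(X) = X²
U = -339165 (U = 733 - 339898 = -339165)
(P(1354) + U) - 3035291 = (1354² - 339165) - 3035291 = (1833316 - 339165) - 3035291 = 1494151 - 3035291 = -1541140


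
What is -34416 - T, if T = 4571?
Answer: -38987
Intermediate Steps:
-34416 - T = -34416 - 1*4571 = -34416 - 4571 = -38987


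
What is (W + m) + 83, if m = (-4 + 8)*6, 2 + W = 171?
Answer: 276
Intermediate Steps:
W = 169 (W = -2 + 171 = 169)
m = 24 (m = 4*6 = 24)
(W + m) + 83 = (169 + 24) + 83 = 193 + 83 = 276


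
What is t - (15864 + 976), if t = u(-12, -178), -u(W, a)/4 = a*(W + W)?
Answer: -33928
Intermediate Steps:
u(W, a) = -8*W*a (u(W, a) = -4*a*(W + W) = -4*a*2*W = -8*W*a)
t = -17088 (t = -8*(-12)*(-178) = -17088)
t - (15864 + 976) = -17088 - (15864 + 976) = -17088 - 1*16840 = -17088 - 16840 = -33928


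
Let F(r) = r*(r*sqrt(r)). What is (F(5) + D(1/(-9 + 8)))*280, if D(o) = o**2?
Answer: 280 + 7000*sqrt(5) ≈ 15932.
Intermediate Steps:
F(r) = r**(5/2) (F(r) = r*r**(3/2) = r**(5/2))
(F(5) + D(1/(-9 + 8)))*280 = (5**(5/2) + (1/(-9 + 8))**2)*280 = (25*sqrt(5) + (1/(-1))**2)*280 = (25*sqrt(5) + (-1)**2)*280 = (25*sqrt(5) + 1)*280 = (1 + 25*sqrt(5))*280 = 280 + 7000*sqrt(5)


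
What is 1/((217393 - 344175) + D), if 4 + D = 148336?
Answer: 1/21550 ≈ 4.6404e-5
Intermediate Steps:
D = 148332 (D = -4 + 148336 = 148332)
1/((217393 - 344175) + D) = 1/((217393 - 344175) + 148332) = 1/(-126782 + 148332) = 1/21550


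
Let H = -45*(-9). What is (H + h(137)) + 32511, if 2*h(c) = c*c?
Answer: 84601/2 ≈ 42301.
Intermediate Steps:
H = 405
h(c) = c**2/2 (h(c) = (c*c)/2 = c**2/2)
(H + h(137)) + 32511 = (405 + (1/2)*137**2) + 32511 = (405 + (1/2)*18769) + 32511 = (405 + 18769/2) + 32511 = 19579/2 + 32511 = 84601/2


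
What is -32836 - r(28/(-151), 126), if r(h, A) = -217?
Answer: -32619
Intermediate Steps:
-32836 - r(28/(-151), 126) = -32836 - 1*(-217) = -32836 + 217 = -32619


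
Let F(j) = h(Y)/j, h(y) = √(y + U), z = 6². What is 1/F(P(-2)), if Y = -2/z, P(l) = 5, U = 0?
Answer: -15*I*√2 ≈ -21.213*I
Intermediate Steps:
z = 36
Y = -1/18 (Y = -2/36 = -2*1/36 = -1/18 ≈ -0.055556)
h(y) = √y (h(y) = √(y + 0) = √y)
F(j) = I*√2/(6*j) (F(j) = √(-1/18)/j = (I*√2/6)/j = I*√2/(6*j))
1/F(P(-2)) = 1/((⅙)*I*√2/5) = 1/((⅙)*I*√2*(⅕)) = 1/(I*√2/30) = -15*I*√2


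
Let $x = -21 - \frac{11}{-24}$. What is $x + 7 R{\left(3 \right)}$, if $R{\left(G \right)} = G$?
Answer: $\frac{11}{24} \approx 0.45833$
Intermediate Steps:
$x = - \frac{493}{24}$ ($x = -21 - - \frac{11}{24} = -21 + \frac{11}{24} = - \frac{493}{24} \approx -20.542$)
$x + 7 R{\left(3 \right)} = - \frac{493}{24} + 7 \cdot 3 = - \frac{493}{24} + 21 = \frac{11}{24}$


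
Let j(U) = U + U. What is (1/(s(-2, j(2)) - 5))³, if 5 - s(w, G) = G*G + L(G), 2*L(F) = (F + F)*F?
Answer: -1/32768 ≈ -3.0518e-5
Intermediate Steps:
j(U) = 2*U
L(F) = F² (L(F) = ((F + F)*F)/2 = ((2*F)*F)/2 = (2*F²)/2 = F²)
s(w, G) = 5 - 2*G² (s(w, G) = 5 - (G*G + G²) = 5 - (G² + G²) = 5 - 2*G²)
(1/(s(-2, j(2)) - 5))³ = (1/((5 - 2*(2*2)²) - 5))³ = (1/((5 - 2*4²) - 5))³ = (1/((5 - 2*16) - 5))³ = (1/((5 - 32) - 5))³ = (1/(-27 - 5))³ = (1/(-32))³ = (-1/32)³ = -1/32768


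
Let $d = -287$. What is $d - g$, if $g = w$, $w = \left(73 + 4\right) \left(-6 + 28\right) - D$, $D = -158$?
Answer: $-2139$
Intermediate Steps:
$w = 1852$ ($w = \left(73 + 4\right) \left(-6 + 28\right) - -158 = 77 \cdot 22 + 158 = 1694 + 158 = 1852$)
$g = 1852$
$d - g = -287 - 1852 = -2139$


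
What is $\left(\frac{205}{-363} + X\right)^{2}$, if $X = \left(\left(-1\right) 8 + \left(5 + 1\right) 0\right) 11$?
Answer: $\frac{1033558201}{131769} \approx 7843.7$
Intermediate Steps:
$X = -88$ ($X = \left(-8 + 6 \cdot 0\right) 11 = \left(-8 + 0\right) 11 = \left(-8\right) 11 = -88$)
$\left(\frac{205}{-363} + X\right)^{2} = \left(\frac{205}{-363} - 88\right)^{2} = \left(205 \left(- \frac{1}{363}\right) - 88\right)^{2} = \left(- \frac{205}{363} - 88\right)^{2} = \left(- \frac{32149}{363}\right)^{2} = \frac{1033558201}{131769}$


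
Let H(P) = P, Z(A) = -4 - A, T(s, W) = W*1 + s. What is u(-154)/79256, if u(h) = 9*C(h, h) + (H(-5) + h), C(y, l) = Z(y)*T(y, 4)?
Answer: -202659/79256 ≈ -2.5570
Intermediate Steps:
T(s, W) = W + s
C(y, l) = (-4 - y)*(4 + y)
u(h) = -5 + h - 9*(4 + h)² (u(h) = 9*(-(4 + h)²) + (-5 + h) = -9*(4 + h)² + (-5 + h) = -5 + h - 9*(4 + h)²)
u(-154)/79256 = (-5 - 154 - 9*(4 - 154)²)/79256 = (-5 - 154 - 9*(-150)²)*(1/79256) = (-5 - 154 - 9*22500)*(1/79256) = (-5 - 154 - 202500)*(1/79256) = -202659*1/79256 = -202659/79256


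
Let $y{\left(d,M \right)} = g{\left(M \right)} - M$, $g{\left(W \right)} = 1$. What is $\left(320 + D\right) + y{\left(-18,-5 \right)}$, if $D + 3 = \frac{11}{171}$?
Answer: $\frac{55244}{171} \approx 323.06$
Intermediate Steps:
$y{\left(d,M \right)} = 1 - M$
$D = - \frac{502}{171}$ ($D = -3 + \frac{11}{171} = - \frac{502}{171} \approx -2.9357$)
$\left(320 + D\right) + y{\left(-18,-5 \right)} = \left(320 - \frac{502}{171}\right) + \left(1 - -5\right) = \frac{54218}{171} + \left(1 + 5\right) = \frac{54218}{171} + 6 = \frac{55244}{171}$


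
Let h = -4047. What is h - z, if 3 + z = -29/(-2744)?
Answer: -11096765/2744 ≈ -4044.0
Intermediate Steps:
z = -8203/2744 (z = -3 - 29/(-2744) = -3 - 29*(-1/2744) = -3 + 29/2744 = -8203/2744 ≈ -2.9894)
h - z = -4047 - 1*(-8203/2744) = -4047 + 8203/2744 = -11096765/2744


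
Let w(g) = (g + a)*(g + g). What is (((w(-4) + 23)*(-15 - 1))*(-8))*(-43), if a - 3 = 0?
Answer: -170624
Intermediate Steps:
a = 3 (a = 3 + 0 = 3)
w(g) = 2*g*(3 + g) (w(g) = (g + 3)*(g + g) = (3 + g)*(2*g) = 2*g*(3 + g))
(((w(-4) + 23)*(-15 - 1))*(-8))*(-43) = (((2*(-4)*(3 - 4) + 23)*(-15 - 1))*(-8))*(-43) = (((2*(-4)*(-1) + 23)*(-16))*(-8))*(-43) = (((8 + 23)*(-16))*(-8))*(-43) = ((31*(-16))*(-8))*(-43) = -496*(-8)*(-43) = 3968*(-43) = -170624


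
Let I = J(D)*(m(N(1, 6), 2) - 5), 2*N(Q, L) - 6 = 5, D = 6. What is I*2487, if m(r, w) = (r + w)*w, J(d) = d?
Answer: 149220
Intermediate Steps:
N(Q, L) = 11/2 (N(Q, L) = 3 + (½)*5 = 3 + 5/2 = 11/2)
m(r, w) = w*(r + w)
I = 60 (I = 6*(2*(11/2 + 2) - 5) = 6*(2*(15/2) - 5) = 6*(15 - 5) = 6*10 = 60)
I*2487 = 60*2487 = 149220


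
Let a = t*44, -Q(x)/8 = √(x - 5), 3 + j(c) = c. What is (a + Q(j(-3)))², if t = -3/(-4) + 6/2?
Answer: 26521 - 2640*I*√11 ≈ 26521.0 - 8755.9*I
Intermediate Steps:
j(c) = -3 + c
Q(x) = -8*√(-5 + x) (Q(x) = -8*√(x - 5) = -8*√(-5 + x))
t = 15/4 (t = -3*(-¼) + 6*(½) = ¾ + 3 = 15/4 ≈ 3.7500)
a = 165 (a = (15/4)*44 = 165)
(a + Q(j(-3)))² = (165 - 8*√(-5 + (-3 - 3)))² = (165 - 8*√(-5 - 6))² = (165 - 8*I*√11)²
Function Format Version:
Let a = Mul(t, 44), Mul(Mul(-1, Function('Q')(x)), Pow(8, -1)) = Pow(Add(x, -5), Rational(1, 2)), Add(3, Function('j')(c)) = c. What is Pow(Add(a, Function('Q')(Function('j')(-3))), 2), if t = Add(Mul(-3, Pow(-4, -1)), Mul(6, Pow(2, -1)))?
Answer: Add(26521, Mul(-2640, I, Pow(11, Rational(1, 2)))) ≈ Add(26521., Mul(-8755.9, I))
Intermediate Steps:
Function('j')(c) = Add(-3, c)
Function('Q')(x) = Mul(-8, Pow(Add(-5, x), Rational(1, 2))) (Function('Q')(x) = Mul(-8, Pow(Add(x, -5), Rational(1, 2))) = Mul(-8, Pow(Add(-5, x), Rational(1, 2))))
t = Rational(15, 4) (t = Add(Mul(-3, Rational(-1, 4)), Mul(6, Rational(1, 2))) = Add(Rational(3, 4), 3) = Rational(15, 4) ≈ 3.7500)
a = 165 (a = Mul(Rational(15, 4), 44) = 165)
Pow(Add(a, Function('Q')(Function('j')(-3))), 2) = Pow(Add(165, Mul(-8, Pow(Add(-5, Add(-3, -3)), Rational(1, 2)))), 2) = Pow(Add(165, Mul(-8, Pow(Add(-5, -6), Rational(1, 2)))), 2) = Pow(Add(165, Mul(-8, Pow(-11, Rational(1, 2)))), 2) = Pow(Add(165, Mul(-8, Mul(I, Pow(11, Rational(1, 2))))), 2) = Pow(Add(165, Mul(-8, I, Pow(11, Rational(1, 2)))), 2)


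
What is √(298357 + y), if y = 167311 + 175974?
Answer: √641642 ≈ 801.03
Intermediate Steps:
y = 343285
√(298357 + y) = √(298357 + 343285) = √641642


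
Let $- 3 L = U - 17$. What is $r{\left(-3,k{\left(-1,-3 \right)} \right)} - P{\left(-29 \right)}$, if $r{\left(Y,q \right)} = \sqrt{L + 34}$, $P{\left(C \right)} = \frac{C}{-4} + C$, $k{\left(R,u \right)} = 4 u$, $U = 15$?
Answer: $\frac{87}{4} + \frac{2 \sqrt{78}}{3} \approx 27.638$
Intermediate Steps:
$P{\left(C \right)} = \frac{3 C}{4}$ ($P{\left(C \right)} = C \left(- \frac{1}{4}\right) + C = - \frac{C}{4} + C = \frac{3 C}{4}$)
$L = \frac{2}{3}$ ($L = - \frac{15 - 17}{3} = \left(- \frac{1}{3}\right) \left(-2\right) = \frac{2}{3} \approx 0.66667$)
$r{\left(Y,q \right)} = \frac{2 \sqrt{78}}{3}$ ($r{\left(Y,q \right)} = \sqrt{\frac{2}{3} + 34} = \sqrt{\frac{104}{3}} = \frac{2 \sqrt{78}}{3}$)
$r{\left(-3,k{\left(-1,-3 \right)} \right)} - P{\left(-29 \right)} = \frac{2 \sqrt{78}}{3} - \frac{3}{4} \left(-29\right) = \frac{2 \sqrt{78}}{3} - - \frac{87}{4} = \frac{2 \sqrt{78}}{3} + \frac{87}{4} = \frac{87}{4} + \frac{2 \sqrt{78}}{3}$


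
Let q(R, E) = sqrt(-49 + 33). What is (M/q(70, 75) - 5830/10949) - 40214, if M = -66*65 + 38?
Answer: -440308916/10949 + 1063*I ≈ -40215.0 + 1063.0*I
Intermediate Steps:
q(R, E) = 4*I (q(R, E) = sqrt(-16) = 4*I)
M = -4252 (M = -4290 + 38 = -4252)
(M/q(70, 75) - 5830/10949) - 40214 = (-4252*(-I/4) - 5830/10949) - 40214 = (-(-1063)*I - 5830*1/10949) - 40214 = (1063*I - 5830/10949) - 40214 = (-5830/10949 + 1063*I) - 40214 = -440308916/10949 + 1063*I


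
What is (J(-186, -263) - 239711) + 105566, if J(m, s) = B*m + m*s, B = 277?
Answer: -136749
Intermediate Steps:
J(m, s) = 277*m + m*s
(J(-186, -263) - 239711) + 105566 = (-186*(277 - 263) - 239711) + 105566 = (-186*14 - 239711) + 105566 = (-2604 - 239711) + 105566 = -242315 + 105566 = -136749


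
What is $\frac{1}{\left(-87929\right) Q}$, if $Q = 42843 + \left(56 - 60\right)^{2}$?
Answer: $- \frac{1}{3768549011} \approx -2.6535 \cdot 10^{-10}$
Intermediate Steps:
$Q = 42859$ ($Q = 42843 + \left(-4\right)^{2} = 42843 + 16 = 42859$)
$\frac{1}{\left(-87929\right) Q} = \frac{1}{\left(-87929\right) 42859} = \left(- \frac{1}{87929}\right) \frac{1}{42859} = - \frac{1}{3768549011}$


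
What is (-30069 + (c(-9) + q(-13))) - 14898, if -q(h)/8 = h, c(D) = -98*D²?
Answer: -52801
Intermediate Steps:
q(h) = -8*h
(-30069 + (c(-9) + q(-13))) - 14898 = (-30069 + (-98*(-9)² - 8*(-13))) - 14898 = (-30069 + (-98*81 + 104)) - 14898 = (-30069 + (-7938 + 104)) - 14898 = (-30069 - 7834) - 14898 = -37903 - 14898 = -52801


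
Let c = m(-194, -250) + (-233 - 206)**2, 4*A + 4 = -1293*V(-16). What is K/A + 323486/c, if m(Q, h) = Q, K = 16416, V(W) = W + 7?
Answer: 16405205566/2239666591 ≈ 7.3248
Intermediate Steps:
V(W) = 7 + W
A = 11633/4 (A = -1 + (-1293*(7 - 16))/4 = -1 + (-1293*(-9))/4 = -1 + (1/4)*11637 = -1 + 11637/4 = 11633/4 ≈ 2908.3)
c = 192527 (c = -194 + (-233 - 206)**2 = -194 + (-439)**2 = -194 + 192721 = 192527)
K/A + 323486/c = 16416/(11633/4) + 323486/192527 = 16416*(4/11633) + 323486*(1/192527) = 65664/11633 + 323486/192527 = 16405205566/2239666591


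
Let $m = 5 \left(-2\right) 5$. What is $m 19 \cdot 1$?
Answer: $-950$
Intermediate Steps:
$m = -50$ ($m = \left(-10\right) 5 = -50$)
$m 19 \cdot 1 = \left(-50\right) 19 \cdot 1 = \left(-950\right) 1 = -950$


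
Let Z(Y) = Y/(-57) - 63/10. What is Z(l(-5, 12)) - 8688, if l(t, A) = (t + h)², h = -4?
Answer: -1652187/190 ≈ -8695.7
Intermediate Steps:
l(t, A) = (-4 + t)² (l(t, A) = (t - 4)² = (-4 + t)²)
Z(Y) = -63/10 - Y/57 (Z(Y) = Y*(-1/57) - 63*⅒ = -Y/57 - 63/10 = -63/10 - Y/57)
Z(l(-5, 12)) - 8688 = (-63/10 - (-4 - 5)²/57) - 8688 = (-63/10 - 1/57*(-9)²) - 8688 = (-63/10 - 1/57*81) - 8688 = (-63/10 - 27/19) - 8688 = -1467/190 - 8688 = -1652187/190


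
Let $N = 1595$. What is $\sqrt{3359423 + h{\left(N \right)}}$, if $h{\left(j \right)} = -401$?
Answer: $\sqrt{3359022} \approx 1832.8$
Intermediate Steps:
$\sqrt{3359423 + h{\left(N \right)}} = \sqrt{3359423 - 401} = \sqrt{3359022}$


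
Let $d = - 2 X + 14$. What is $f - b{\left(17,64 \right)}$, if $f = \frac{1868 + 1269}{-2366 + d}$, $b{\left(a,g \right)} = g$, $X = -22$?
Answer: $- \frac{150849}{2308} \approx -65.359$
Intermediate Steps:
$d = 58$ ($d = \left(-2\right) \left(-22\right) + 14 = 44 + 14 = 58$)
$f = - \frac{3137}{2308}$ ($f = \frac{1868 + 1269}{-2366 + 58} = \frac{3137}{-2308} = 3137 \left(- \frac{1}{2308}\right) = - \frac{3137}{2308} \approx -1.3592$)
$f - b{\left(17,64 \right)} = - \frac{3137}{2308} - 64 = - \frac{150849}{2308}$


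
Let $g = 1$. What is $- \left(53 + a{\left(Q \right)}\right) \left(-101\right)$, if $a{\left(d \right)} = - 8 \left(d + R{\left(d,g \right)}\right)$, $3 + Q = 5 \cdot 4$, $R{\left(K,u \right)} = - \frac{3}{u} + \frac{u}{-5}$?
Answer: $- \frac{28987}{5} \approx -5797.4$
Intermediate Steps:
$R{\left(K,u \right)} = - \frac{3}{u} - \frac{u}{5}$ ($R{\left(K,u \right)} = - \frac{3}{u} + u \left(- \frac{1}{5}\right) = - \frac{3}{u} - \frac{u}{5}$)
$Q = 17$ ($Q = -3 + 5 \cdot 4 = -3 + 20 = 17$)
$a{\left(d \right)} = \frac{128}{5} - 8 d$ ($a{\left(d \right)} = - 8 \left(d - \left(\frac{1}{5} + \frac{3}{1}\right)\right) = - 8 \left(d - \frac{16}{5}\right) = - 8 \left(- \frac{16}{5} + d\right) = \frac{128}{5} - 8 d$)
$- \left(53 + a{\left(Q \right)}\right) \left(-101\right) = - \left(53 + \left(\frac{128}{5} - 136\right)\right) \left(-101\right) = - \left(53 - \frac{552}{5}\right) \left(-101\right) = - \frac{\left(-287\right) \left(-101\right)}{5} = \left(-1\right) \frac{28987}{5} = - \frac{28987}{5}$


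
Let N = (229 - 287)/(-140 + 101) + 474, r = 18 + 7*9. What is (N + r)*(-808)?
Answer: -17536024/39 ≈ -4.4964e+5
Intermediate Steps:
r = 81 (r = 18 + 63 = 81)
N = 18544/39 (N = -58/(-39) + 474 = -58*(-1/39) + 474 = 58/39 + 474 = 18544/39 ≈ 475.49)
(N + r)*(-808) = (18544/39 + 81)*(-808) = (21703/39)*(-808) = -17536024/39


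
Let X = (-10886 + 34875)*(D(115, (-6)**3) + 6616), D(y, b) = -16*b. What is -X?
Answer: -241617208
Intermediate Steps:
X = 241617208 (X = (-10886 + 34875)*(-16*(-6)**3 + 6616) = 23989*(-16*(-216) + 6616) = 23989*(3456 + 6616) = 23989*10072 = 241617208)
-X = -1*241617208 = -241617208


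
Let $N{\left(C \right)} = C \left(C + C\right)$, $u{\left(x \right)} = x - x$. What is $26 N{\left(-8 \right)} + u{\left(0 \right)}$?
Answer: $3328$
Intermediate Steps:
$u{\left(x \right)} = 0$
$N{\left(C \right)} = 2 C^{2}$ ($N{\left(C \right)} = C 2 C = 2 C^{2}$)
$26 N{\left(-8 \right)} + u{\left(0 \right)} = 26 \cdot 2 \left(-8\right)^{2} + 0 = 26 \cdot 2 \cdot 64 + 0 = 26 \cdot 128 + 0 = 3328 + 0 = 3328$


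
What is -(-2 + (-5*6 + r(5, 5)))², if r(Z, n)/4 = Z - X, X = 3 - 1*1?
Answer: -400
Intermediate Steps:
X = 2 (X = 3 - 1 = 2)
r(Z, n) = -8 + 4*Z (r(Z, n) = 4*(Z - 1*2) = 4*(Z - 2) = 4*(-2 + Z) = -8 + 4*Z)
-(-2 + (-5*6 + r(5, 5)))² = -(-2 + (-5*6 + (-8 + 4*5)))² = -(-2 + (-30 + (-8 + 20)))² = -(-2 + (-30 + 12))² = -(-2 - 18)² = -1*(-20)² = -1*400 = -400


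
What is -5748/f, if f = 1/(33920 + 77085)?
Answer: -638056740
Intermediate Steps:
f = 1/111005 ≈ 9.0086e-6
-5748/f = -5748/1/111005 = -5748*111005 = -638056740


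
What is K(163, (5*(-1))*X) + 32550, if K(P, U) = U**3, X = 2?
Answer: 31550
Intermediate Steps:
K(163, (5*(-1))*X) + 32550 = ((5*(-1))*2)**3 + 32550 = (-5*2)**3 + 32550 = (-10)**3 + 32550 = -1000 + 32550 = 31550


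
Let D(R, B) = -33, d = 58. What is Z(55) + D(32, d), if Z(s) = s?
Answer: 22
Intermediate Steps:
Z(55) + D(32, d) = 55 - 33 = 22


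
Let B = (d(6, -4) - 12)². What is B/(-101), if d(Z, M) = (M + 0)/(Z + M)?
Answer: -196/101 ≈ -1.9406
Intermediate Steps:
d(Z, M) = M/(M + Z)
B = 196 (B = (-4/(-4 + 6) - 12)² = (-4/2 - 12)² = (-4*½ - 12)² = (-2 - 12)² = (-14)² = 196)
B/(-101) = 196/(-101) = 196*(-1/101) = -196/101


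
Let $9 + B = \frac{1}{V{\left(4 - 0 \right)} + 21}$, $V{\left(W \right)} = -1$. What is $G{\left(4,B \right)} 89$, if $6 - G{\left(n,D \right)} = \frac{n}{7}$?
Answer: $\frac{3382}{7} \approx 483.14$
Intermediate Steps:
$B = - \frac{179}{20}$ ($B = -9 + \frac{1}{-1 + 21} = -9 + \frac{1}{20} = - \frac{179}{20} \approx -8.95$)
$G{\left(n,D \right)} = 6 - \frac{n}{7}$
$G{\left(4,B \right)} 89 = \left(6 - \frac{4}{7}\right) 89 = \frac{38}{7} \cdot 89 = \frac{3382}{7}$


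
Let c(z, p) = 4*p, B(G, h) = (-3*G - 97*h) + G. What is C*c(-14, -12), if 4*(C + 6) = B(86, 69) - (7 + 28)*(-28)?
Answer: 70908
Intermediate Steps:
B(G, h) = -97*h - 2*G (B(G, h) = (-97*h - 3*G) + G = -97*h - 2*G)
C = -5909/4 (C = -6 + ((-97*69 - 2*86) - (7 + 28)*(-28))/4 = -6 + ((-6693 - 172) - 35*(-28))/4 = -6 + (-6865 - 1*(-980))/4 = -6 + (-6865 + 980)/4 = -6 + (1/4)*(-5885) = -6 - 5885/4 = -5909/4 ≈ -1477.3)
C*c(-14, -12) = -5909*(-12) = -5909/4*(-48) = 70908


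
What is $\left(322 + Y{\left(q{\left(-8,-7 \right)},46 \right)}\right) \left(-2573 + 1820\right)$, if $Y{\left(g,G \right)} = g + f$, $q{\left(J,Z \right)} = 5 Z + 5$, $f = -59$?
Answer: $-175449$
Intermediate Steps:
$q{\left(J,Z \right)} = 5 + 5 Z$
$Y{\left(g,G \right)} = -59 + g$ ($Y{\left(g,G \right)} = g - 59 = -59 + g$)
$\left(322 + Y{\left(q{\left(-8,-7 \right)},46 \right)}\right) \left(-2573 + 1820\right) = \left(322 + \left(-59 + \left(5 + 5 \left(-7\right)\right)\right)\right) \left(-2573 + 1820\right) = \left(322 + \left(-59 + \left(5 - 35\right)\right)\right) \left(-753\right) = \left(322 - 89\right) \left(-753\right) = 233 \left(-753\right) = -175449$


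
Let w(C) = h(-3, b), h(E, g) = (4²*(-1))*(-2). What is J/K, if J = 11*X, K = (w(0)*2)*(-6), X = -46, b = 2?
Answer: 253/192 ≈ 1.3177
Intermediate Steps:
h(E, g) = 32 (h(E, g) = (16*(-1))*(-2) = -16*(-2) = 32)
w(C) = 32
K = -384 (K = (32*2)*(-6) = 64*(-6) = -384)
J = -506 (J = 11*(-46) = -506)
J/K = -506/(-384) = -506*(-1/384) = 253/192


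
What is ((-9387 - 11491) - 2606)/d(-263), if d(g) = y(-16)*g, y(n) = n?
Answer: -5871/1052 ≈ -5.5808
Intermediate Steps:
d(g) = -16*g
((-9387 - 11491) - 2606)/d(-263) = ((-9387 - 11491) - 2606)/((-16*(-263))) = (-20878 - 2606)/4208 = -23484*1/4208 = -5871/1052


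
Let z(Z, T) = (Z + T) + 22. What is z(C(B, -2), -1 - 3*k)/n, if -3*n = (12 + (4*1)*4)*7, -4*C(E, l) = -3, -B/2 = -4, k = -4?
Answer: -405/784 ≈ -0.51658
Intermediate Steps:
B = 8 (B = -2*(-4) = 8)
C(E, l) = ¾ (C(E, l) = -¼*(-3) = ¾)
z(Z, T) = 22 + T + Z (z(Z, T) = (T + Z) + 22 = 22 + T + Z)
n = -196/3 (n = -(12 + (4*1)*4)*7/3 = -(12 + 4*4)*7/3 = -(12 + 16)*7/3 = -28*7/3 = -⅓*196 = -196/3 ≈ -65.333)
z(C(B, -2), -1 - 3*k)/n = (22 + (-1 - 3*(-4)) + ¾)/(-196/3) = (22 + (-1 + 12) + ¾)*(-3/196) = (22 + 11 + ¾)*(-3/196) = (135/4)*(-3/196) = -405/784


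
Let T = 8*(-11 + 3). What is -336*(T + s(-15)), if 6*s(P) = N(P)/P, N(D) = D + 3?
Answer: 107296/5 ≈ 21459.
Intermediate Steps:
N(D) = 3 + D
T = -64 (T = 8*(-8) = -64)
s(P) = (3 + P)/(6*P) (s(P) = ((3 + P)/P)/6 = (3 + P)/(6*P))
-336*(T + s(-15)) = -336*(-64 + (1/6)*(3 - 15)/(-15)) = -336*(-64 + (1/6)*(-1/15)*(-12)) = -336*(-64 + 2/15) = -336*(-958/15) = 107296/5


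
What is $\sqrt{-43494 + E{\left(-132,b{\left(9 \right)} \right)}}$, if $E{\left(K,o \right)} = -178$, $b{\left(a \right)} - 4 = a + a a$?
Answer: $2 i \sqrt{10918} \approx 208.98 i$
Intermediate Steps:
$b{\left(a \right)} = 4 + a + a^{2}$ ($b{\left(a \right)} = 4 + \left(a + a a\right) = 4 + \left(a + a^{2}\right) = 4 + a + a^{2}$)
$\sqrt{-43494 + E{\left(-132,b{\left(9 \right)} \right)}} = \sqrt{-43494 - 178} = \sqrt{-43672} = 2 i \sqrt{10918}$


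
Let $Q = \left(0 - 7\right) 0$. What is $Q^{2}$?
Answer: $0$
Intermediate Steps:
$Q = 0$ ($Q = \left(-7\right) 0 = 0$)
$Q^{2} = 0^{2} = 0$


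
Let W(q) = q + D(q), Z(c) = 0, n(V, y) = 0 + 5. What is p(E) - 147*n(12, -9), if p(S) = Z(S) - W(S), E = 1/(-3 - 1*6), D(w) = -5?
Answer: -6569/9 ≈ -729.89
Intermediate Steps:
n(V, y) = 5
W(q) = -5 + q (W(q) = q - 5 = -5 + q)
E = -⅑ (E = 1/(-3 - 6) = 1/(-9) = -⅑ ≈ -0.11111)
p(S) = 5 - S (p(S) = 0 - (-5 + S) = 0 + (5 - S) = 5 - S)
p(E) - 147*n(12, -9) = (5 - 1*(-⅑)) - 147*5 = (5 + ⅑) - 735 = 46/9 - 735 = -6569/9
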